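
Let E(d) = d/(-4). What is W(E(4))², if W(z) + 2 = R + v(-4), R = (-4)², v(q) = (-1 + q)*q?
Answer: 1156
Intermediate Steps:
E(d) = -d/4 (E(d) = d*(-¼) = -d/4)
v(q) = q*(-1 + q)
R = 16
W(z) = 34 (W(z) = -2 + (16 - 4*(-1 - 4)) = -2 + (16 - 4*(-5)) = -2 + (16 + 20) = -2 + 36 = 34)
W(E(4))² = 34² = 1156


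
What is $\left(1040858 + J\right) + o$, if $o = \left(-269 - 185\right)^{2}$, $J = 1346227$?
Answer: $2593201$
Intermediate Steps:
$o = 206116$ ($o = \left(-454\right)^{2} = 206116$)
$\left(1040858 + J\right) + o = \left(1040858 + 1346227\right) + 206116 = 2387085 + 206116 = 2593201$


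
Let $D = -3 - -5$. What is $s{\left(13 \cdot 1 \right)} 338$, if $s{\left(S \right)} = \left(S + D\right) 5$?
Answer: $25350$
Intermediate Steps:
$D = 2$ ($D = -3 + 5 = 2$)
$s{\left(S \right)} = 10 + 5 S$ ($s{\left(S \right)} = \left(S + 2\right) 5 = \left(2 + S\right) 5 = 10 + 5 S$)
$s{\left(13 \cdot 1 \right)} 338 = \left(10 + 5 \cdot 13 \cdot 1\right) 338 = \left(10 + 5 \cdot 13\right) 338 = \left(10 + 65\right) 338 = 75 \cdot 338 = 25350$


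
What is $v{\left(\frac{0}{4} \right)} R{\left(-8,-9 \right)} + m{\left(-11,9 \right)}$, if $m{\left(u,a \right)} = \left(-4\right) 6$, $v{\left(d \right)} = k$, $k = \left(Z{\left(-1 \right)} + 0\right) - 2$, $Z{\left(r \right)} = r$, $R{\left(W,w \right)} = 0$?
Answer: $-24$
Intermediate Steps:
$k = -3$ ($k = \left(-1 + 0\right) - 2 = -1 - 2 = -3$)
$v{\left(d \right)} = -3$
$m{\left(u,a \right)} = -24$
$v{\left(\frac{0}{4} \right)} R{\left(-8,-9 \right)} + m{\left(-11,9 \right)} = \left(-3\right) 0 - 24 = 0 - 24 = -24$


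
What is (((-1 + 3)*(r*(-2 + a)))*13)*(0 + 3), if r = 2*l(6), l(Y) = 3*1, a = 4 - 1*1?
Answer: 468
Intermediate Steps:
a = 3 (a = 4 - 1 = 3)
l(Y) = 3
r = 6 (r = 2*3 = 6)
(((-1 + 3)*(r*(-2 + a)))*13)*(0 + 3) = (((-1 + 3)*(6*(-2 + 3)))*13)*(0 + 3) = ((2*(6*1))*13)*3 = ((2*6)*13)*3 = (12*13)*3 = 156*3 = 468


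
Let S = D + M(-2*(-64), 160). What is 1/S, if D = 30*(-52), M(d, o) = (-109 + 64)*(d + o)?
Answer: -1/14520 ≈ -6.8870e-5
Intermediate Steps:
M(d, o) = -45*d - 45*o (M(d, o) = -45*(d + o) = -45*d - 45*o)
D = -1560
S = -14520 (S = -1560 + (-(-90)*(-64) - 45*160) = -1560 + (-45*128 - 7200) = -1560 + (-5760 - 7200) = -1560 - 12960 = -14520)
1/S = 1/(-14520) = -1/14520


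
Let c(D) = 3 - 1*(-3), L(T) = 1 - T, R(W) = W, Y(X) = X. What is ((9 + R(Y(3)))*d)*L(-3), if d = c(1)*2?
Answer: 576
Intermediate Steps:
c(D) = 6 (c(D) = 3 + 3 = 6)
d = 12 (d = 6*2 = 12)
((9 + R(Y(3)))*d)*L(-3) = ((9 + 3)*12)*(1 - 1*(-3)) = (12*12)*(1 + 3) = 144*4 = 576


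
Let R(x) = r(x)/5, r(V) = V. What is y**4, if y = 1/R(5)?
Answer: 1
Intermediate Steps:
R(x) = x/5
y = 1 (y = 1/((1/5)*5) = 1/1 = 1)
y**4 = 1**4 = 1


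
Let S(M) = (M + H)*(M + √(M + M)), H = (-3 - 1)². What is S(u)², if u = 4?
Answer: 9600 + 6400*√2 ≈ 18651.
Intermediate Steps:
H = 16 (H = (-4)² = 16)
S(M) = (16 + M)*(M + √2*√M) (S(M) = (M + 16)*(M + √(M + M)) = (16 + M)*(M + √(2*M)) = (16 + M)*(M + √2*√M))
S(u)² = (4² + 16*4 + √2*4^(3/2) + 16*√2*√4)² = (16 + 64 + √2*8 + 16*√2*2)² = (16 + 64 + 8*√2 + 32*√2)² = (80 + 40*√2)²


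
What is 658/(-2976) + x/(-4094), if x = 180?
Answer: -807383/3045936 ≈ -0.26507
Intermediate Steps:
658/(-2976) + x/(-4094) = 658/(-2976) + 180/(-4094) = 658*(-1/2976) + 180*(-1/4094) = -329/1488 - 90/2047 = -807383/3045936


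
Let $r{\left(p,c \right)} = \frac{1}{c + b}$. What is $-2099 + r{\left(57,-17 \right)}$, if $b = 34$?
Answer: $- \frac{35682}{17} \approx -2098.9$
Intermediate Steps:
$r{\left(p,c \right)} = \frac{1}{34 + c}$ ($r{\left(p,c \right)} = \frac{1}{c + 34} = \frac{1}{34 + c}$)
$-2099 + r{\left(57,-17 \right)} = -2099 + \frac{1}{34 - 17} = -2099 + \frac{1}{17} = - \frac{35682}{17}$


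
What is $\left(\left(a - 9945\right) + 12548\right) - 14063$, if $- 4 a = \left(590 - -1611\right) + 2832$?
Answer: $- \frac{50873}{4} \approx -12718.0$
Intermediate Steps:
$a = - \frac{5033}{4}$ ($a = - \frac{\left(590 - -1611\right) + 2832}{4} = - \frac{\left(590 + 1611\right) + 2832}{4} = - \frac{2201 + 2832}{4} = \left(- \frac{1}{4}\right) 5033 = - \frac{5033}{4} \approx -1258.3$)
$\left(\left(a - 9945\right) + 12548\right) - 14063 = \left(\left(- \frac{5033}{4} - 9945\right) + 12548\right) - 14063 = \left(- \frac{44813}{4} + 12548\right) - 14063 = \frac{5379}{4} - 14063 = - \frac{50873}{4}$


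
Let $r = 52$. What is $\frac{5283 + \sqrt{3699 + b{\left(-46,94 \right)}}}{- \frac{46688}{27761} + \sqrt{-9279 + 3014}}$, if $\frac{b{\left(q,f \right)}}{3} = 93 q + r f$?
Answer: $\frac{5283 + \sqrt{5529}}{- \frac{46688}{27761} + i \sqrt{6265}} \approx -1.4375 - 67.654 i$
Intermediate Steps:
$b{\left(q,f \right)} = 156 f + 279 q$ ($b{\left(q,f \right)} = 3 \left(93 q + 52 f\right) = 3 \left(52 f + 93 q\right) = 156 f + 279 q$)
$\frac{5283 + \sqrt{3699 + b{\left(-46,94 \right)}}}{- \frac{46688}{27761} + \sqrt{-9279 + 3014}} = \frac{5283 + \sqrt{3699 + \left(156 \cdot 94 + 279 \left(-46\right)\right)}}{- \frac{46688}{27761} + \sqrt{-9279 + 3014}} = \frac{5283 + \sqrt{3699 + \left(14664 - 12834\right)}}{\left(-46688\right) \frac{1}{27761} + \sqrt{-6265}} = \frac{5283 + \sqrt{3699 + 1830}}{- \frac{46688}{27761} + i \sqrt{6265}} = \frac{5283 + \sqrt{5529}}{- \frac{46688}{27761} + i \sqrt{6265}}$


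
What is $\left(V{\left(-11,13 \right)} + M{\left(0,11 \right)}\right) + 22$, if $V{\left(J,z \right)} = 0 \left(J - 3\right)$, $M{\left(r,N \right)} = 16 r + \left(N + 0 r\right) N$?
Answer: $143$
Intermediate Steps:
$M{\left(r,N \right)} = N^{2} + 16 r$ ($M{\left(r,N \right)} = 16 r + \left(N + 0\right) N = 16 r + N N = 16 r + N^{2} = N^{2} + 16 r$)
$V{\left(J,z \right)} = 0$ ($V{\left(J,z \right)} = 0 \left(-3 + J\right) = 0$)
$\left(V{\left(-11,13 \right)} + M{\left(0,11 \right)}\right) + 22 = \left(0 + \left(11^{2} + 16 \cdot 0\right)\right) + 22 = \left(0 + \left(121 + 0\right)\right) + 22 = \left(0 + 121\right) + 22 = 121 + 22 = 143$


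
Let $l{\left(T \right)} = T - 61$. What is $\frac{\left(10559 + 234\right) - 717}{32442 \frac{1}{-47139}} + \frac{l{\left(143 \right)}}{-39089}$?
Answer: $- \frac{3094367535740}{211354223} \approx -14641.0$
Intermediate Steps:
$l{\left(T \right)} = -61 + T$ ($l{\left(T \right)} = T - 61 = -61 + T$)
$\frac{\left(10559 + 234\right) - 717}{32442 \frac{1}{-47139}} + \frac{l{\left(143 \right)}}{-39089} = \frac{\left(10559 + 234\right) - 717}{32442 \frac{1}{-47139}} + \frac{-61 + 143}{-39089} = \frac{10793 - 717}{32442 \left(- \frac{1}{47139}\right)} + 82 \left(- \frac{1}{39089}\right) = \frac{10076}{- \frac{10814}{15713}} - \frac{82}{39089} = 10076 \left(- \frac{15713}{10814}\right) - \frac{82}{39089} = - \frac{79162094}{5407} - \frac{82}{39089} = - \frac{3094367535740}{211354223}$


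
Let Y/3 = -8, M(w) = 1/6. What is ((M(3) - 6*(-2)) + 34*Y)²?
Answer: 23261329/36 ≈ 6.4615e+5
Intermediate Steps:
M(w) = ⅙
Y = -24 (Y = 3*(-8) = -24)
((M(3) - 6*(-2)) + 34*Y)² = ((⅙ - 6*(-2)) + 34*(-24))² = ((⅙ + 12) - 816)² = (73/6 - 816)² = (-4823/6)² = 23261329/36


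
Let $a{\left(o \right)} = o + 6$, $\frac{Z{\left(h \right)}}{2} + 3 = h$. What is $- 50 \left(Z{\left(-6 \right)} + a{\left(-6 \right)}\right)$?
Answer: $900$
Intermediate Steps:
$Z{\left(h \right)} = -6 + 2 h$
$a{\left(o \right)} = 6 + o$
$- 50 \left(Z{\left(-6 \right)} + a{\left(-6 \right)}\right) = - 50 \left(\left(-6 + 2 \left(-6\right)\right) + \left(6 - 6\right)\right) = - 50 \left(\left(-6 - 12\right) + 0\right) = - 50 \left(-18 + 0\right) = \left(-50\right) \left(-18\right) = 900$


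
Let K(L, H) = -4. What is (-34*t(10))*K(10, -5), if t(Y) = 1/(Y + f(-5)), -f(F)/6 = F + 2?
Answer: 34/7 ≈ 4.8571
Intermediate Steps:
f(F) = -12 - 6*F (f(F) = -6*(F + 2) = -6*(2 + F) = -12 - 6*F)
t(Y) = 1/(18 + Y) (t(Y) = 1/(Y + (-12 - 6*(-5))) = 1/(Y + (-12 + 30)) = 1/(Y + 18) = 1/(18 + Y))
(-34*t(10))*K(10, -5) = -34/(18 + 10)*(-4) = -34/28*(-4) = -34*1/28*(-4) = -17/14*(-4) = 34/7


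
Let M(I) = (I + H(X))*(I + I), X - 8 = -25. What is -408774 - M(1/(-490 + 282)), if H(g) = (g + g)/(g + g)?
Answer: -8842598961/21632 ≈ -4.0877e+5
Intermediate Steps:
X = -17 (X = 8 - 25 = -17)
H(g) = 1 (H(g) = (2*g)/((2*g)) = (2*g)*(1/(2*g)) = 1)
M(I) = 2*I*(1 + I) (M(I) = (I + 1)*(I + I) = (1 + I)*(2*I) = 2*I*(1 + I))
-408774 - M(1/(-490 + 282)) = -408774 - 2*(1 + 1/(-490 + 282))/(-490 + 282) = -408774 - 2*(1 + 1/(-208))/(-208) = -408774 - 2*(-1)*(1 - 1/208)/208 = -408774 - 2*(-1)*207/(208*208) = -408774 - 1*(-207/21632) = -408774 + 207/21632 = -8842598961/21632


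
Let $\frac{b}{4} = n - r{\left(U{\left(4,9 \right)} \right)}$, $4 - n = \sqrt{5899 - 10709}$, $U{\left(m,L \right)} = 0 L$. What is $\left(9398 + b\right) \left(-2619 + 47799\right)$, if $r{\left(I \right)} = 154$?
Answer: $397493640 - 180720 i \sqrt{4810} \approx 3.9749 \cdot 10^{8} - 1.2534 \cdot 10^{7} i$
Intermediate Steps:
$U{\left(m,L \right)} = 0$
$n = 4 - i \sqrt{4810}$ ($n = 4 - \sqrt{5899 - 10709} = 4 - \sqrt{-4810} = 4 - i \sqrt{4810} \approx 4.0 - 69.354 i$)
$b = -600 - 4 i \sqrt{4810}$ ($b = 4 \left(\left(4 - i \sqrt{4810}\right) - 154\right) = 4 \left(-150 - i \sqrt{4810}\right) = -600 - 4 i \sqrt{4810} \approx -600.0 - 277.42 i$)
$\left(9398 + b\right) \left(-2619 + 47799\right) = \left(9398 - \left(600 + 4 i \sqrt{4810}\right)\right) \left(-2619 + 47799\right) = \left(8798 - 4 i \sqrt{4810}\right) 45180 = 397493640 - 180720 i \sqrt{4810}$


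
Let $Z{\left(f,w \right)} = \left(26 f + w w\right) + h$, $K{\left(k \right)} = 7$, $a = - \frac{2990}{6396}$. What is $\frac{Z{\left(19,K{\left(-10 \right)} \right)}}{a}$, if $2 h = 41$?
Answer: $- \frac{6027}{5} \approx -1205.4$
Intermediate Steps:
$h = \frac{41}{2}$ ($h = \frac{1}{2} \cdot 41 = \frac{41}{2} \approx 20.5$)
$a = - \frac{115}{246}$ ($a = \left(-2990\right) \frac{1}{6396} = - \frac{115}{246} \approx -0.46748$)
$Z{\left(f,w \right)} = \frac{41}{2} + w^{2} + 26 f$ ($Z{\left(f,w \right)} = \left(26 f + w w\right) + \frac{41}{2} = \left(26 f + w^{2}\right) + \frac{41}{2} = \left(w^{2} + 26 f\right) + \frac{41}{2} = \frac{41}{2} + w^{2} + 26 f$)
$\frac{Z{\left(19,K{\left(-10 \right)} \right)}}{a} = \frac{\frac{41}{2} + 7^{2} + 26 \cdot 19}{- \frac{115}{246}} = \left(\frac{41}{2} + 49 + 494\right) \left(- \frac{246}{115}\right) = \frac{1127}{2} \left(- \frac{246}{115}\right) = - \frac{6027}{5}$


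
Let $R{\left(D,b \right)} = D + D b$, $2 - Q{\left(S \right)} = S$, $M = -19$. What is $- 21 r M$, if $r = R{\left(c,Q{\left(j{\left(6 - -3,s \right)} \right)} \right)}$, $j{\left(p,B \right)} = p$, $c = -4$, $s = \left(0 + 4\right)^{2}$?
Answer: $9576$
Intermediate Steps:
$s = 16$ ($s = 4^{2} = 16$)
$Q{\left(S \right)} = 2 - S$
$r = 24$ ($r = - 4 \left(1 - \left(4 + 3\right)\right) = - 4 \left(1 + \left(2 - \left(6 + 3\right)\right)\right) = - 4 \left(1 + \left(2 - 9\right)\right) = - 4 \left(1 - 7\right) = \left(-4\right) \left(-6\right) = 24$)
$- 21 r M = \left(-21\right) 24 \left(-19\right) = \left(-504\right) \left(-19\right) = 9576$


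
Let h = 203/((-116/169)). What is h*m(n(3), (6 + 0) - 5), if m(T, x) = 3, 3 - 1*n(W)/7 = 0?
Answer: -3549/4 ≈ -887.25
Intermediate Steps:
n(W) = 21 (n(W) = 21 - 7*0 = 21 + 0 = 21)
h = -1183/4 (h = 203/((-116*1/169)) = 203/(-116/169) = 203*(-169/116) = -1183/4 ≈ -295.75)
h*m(n(3), (6 + 0) - 5) = -1183/4*3 = -3549/4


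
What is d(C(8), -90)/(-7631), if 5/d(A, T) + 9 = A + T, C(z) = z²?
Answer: 1/53417 ≈ 1.8721e-5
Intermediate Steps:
d(A, T) = 5/(-9 + A + T) (d(A, T) = 5/(-9 + (A + T)) = 5/(-9 + A + T))
d(C(8), -90)/(-7631) = (5/(-9 + 8² - 90))/(-7631) = (5/(-9 + 64 - 90))*(-1/7631) = (5/(-35))*(-1/7631) = (5*(-1/35))*(-1/7631) = -⅐*(-1/7631) = 1/53417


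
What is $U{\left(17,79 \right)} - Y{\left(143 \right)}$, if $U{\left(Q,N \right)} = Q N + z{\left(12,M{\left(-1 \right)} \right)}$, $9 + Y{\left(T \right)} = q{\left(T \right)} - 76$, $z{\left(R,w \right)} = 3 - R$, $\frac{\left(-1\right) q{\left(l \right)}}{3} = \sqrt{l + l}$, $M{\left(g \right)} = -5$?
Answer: $1419 + 3 \sqrt{286} \approx 1469.7$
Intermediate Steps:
$q{\left(l \right)} = - 3 \sqrt{2} \sqrt{l}$ ($q{\left(l \right)} = - 3 \sqrt{l + l} = - 3 \sqrt{2 l} = - 3 \sqrt{2} \sqrt{l}$)
$Y{\left(T \right)} = -85 - 3 \sqrt{2} \sqrt{T}$ ($Y{\left(T \right)} = -9 - \left(76 + 3 \sqrt{2} \sqrt{T}\right) = -85 - 3 \sqrt{2} \sqrt{T}$)
$U{\left(Q,N \right)} = -9 + N Q$ ($U{\left(Q,N \right)} = Q N + \left(3 - 12\right) = N Q + \left(3 - 12\right) = N Q - 9 = -9 + N Q$)
$U{\left(17,79 \right)} - Y{\left(143 \right)} = \left(-9 + 79 \cdot 17\right) - \left(-85 - 3 \sqrt{2} \sqrt{143}\right) = \left(-9 + 1343\right) - \left(-85 - 3 \sqrt{286}\right) = 1334 + \left(85 + 3 \sqrt{286}\right) = 1419 + 3 \sqrt{286}$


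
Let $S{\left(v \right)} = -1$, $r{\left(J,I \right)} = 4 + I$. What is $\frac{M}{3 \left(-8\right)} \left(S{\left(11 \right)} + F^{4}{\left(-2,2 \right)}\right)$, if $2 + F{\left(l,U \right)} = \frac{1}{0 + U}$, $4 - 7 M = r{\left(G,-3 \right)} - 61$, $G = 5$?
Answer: $- \frac{65}{42} \approx -1.5476$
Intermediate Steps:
$M = \frac{64}{7}$ ($M = \frac{4}{7} - \frac{\left(4 - 3\right) - 61}{7} = \frac{4}{7} - \frac{1 - 61}{7} = \frac{4}{7} - - \frac{60}{7} = \frac{4}{7} + \frac{60}{7} = \frac{64}{7} \approx 9.1429$)
$F{\left(l,U \right)} = -2 + \frac{1}{U}$ ($F{\left(l,U \right)} = -2 + \frac{1}{0 + U} = -2 + \frac{1}{U}$)
$\frac{M}{3 \left(-8\right)} \left(S{\left(11 \right)} + F^{4}{\left(-2,2 \right)}\right) = \frac{64}{7 \cdot 3 \left(-8\right)} \left(-1 + \left(-2 + \frac{1}{2}\right)^{4}\right) = \frac{64}{7 \left(-24\right)} \left(-1 + \left(-2 + \frac{1}{2}\right)^{4}\right) = \frac{64}{7} \left(- \frac{1}{24}\right) \left(-1 + \left(- \frac{3}{2}\right)^{4}\right) = - \frac{8 \left(-1 + \frac{81}{16}\right)}{21} = \left(- \frac{8}{21}\right) \frac{65}{16} = - \frac{65}{42}$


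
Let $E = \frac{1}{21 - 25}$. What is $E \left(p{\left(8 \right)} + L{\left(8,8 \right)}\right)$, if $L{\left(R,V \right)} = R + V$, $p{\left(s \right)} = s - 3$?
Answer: $- \frac{21}{4} \approx -5.25$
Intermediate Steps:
$p{\left(s \right)} = -3 + s$
$E = - \frac{1}{4}$ ($E = \frac{1}{-4} = - \frac{1}{4} \approx -0.25$)
$E \left(p{\left(8 \right)} + L{\left(8,8 \right)}\right) = - \frac{\left(-3 + 8\right) + \left(8 + 8\right)}{4} = - \frac{5 + 16}{4} = \left(- \frac{1}{4}\right) 21 = - \frac{21}{4}$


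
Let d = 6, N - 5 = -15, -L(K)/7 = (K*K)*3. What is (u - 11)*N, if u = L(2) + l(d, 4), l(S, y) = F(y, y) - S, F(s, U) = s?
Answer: 970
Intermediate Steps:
L(K) = -21*K² (L(K) = -7*K*K*3 = -7*K²*3 = -21*K²)
N = -10 (N = 5 - 15 = -10)
l(S, y) = y - S
u = -86 (u = -21*2² + (4 - 1*6) = -21*4 + (4 - 6) = -84 - 2 = -86)
(u - 11)*N = (-86 - 11)*(-10) = -97*(-10) = 970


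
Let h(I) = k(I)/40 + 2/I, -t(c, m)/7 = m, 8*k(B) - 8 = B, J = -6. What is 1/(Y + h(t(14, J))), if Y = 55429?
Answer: 672/37248425 ≈ 1.8041e-5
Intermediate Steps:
k(B) = 1 + B/8
t(c, m) = -7*m
h(I) = 1/40 + 2/I + I/320 (h(I) = (1 + I/8)/40 + 2/I = (1 + I/8)*(1/40) + 2/I = (1/40 + I/320) + 2/I = 1/40 + 2/I + I/320)
1/(Y + h(t(14, J))) = 1/(55429 + (640 + (-7*(-6))*(8 - 7*(-6)))/(320*((-7*(-6))))) = 1/(55429 + (1/320)*(640 + 42*(8 + 42))/42) = 1/(55429 + (1/320)*(1/42)*(640 + 42*50)) = 1/(55429 + (1/320)*(1/42)*(640 + 2100)) = 1/(55429 + (1/320)*(1/42)*2740) = 1/(55429 + 137/672) = 1/(37248425/672) = 672/37248425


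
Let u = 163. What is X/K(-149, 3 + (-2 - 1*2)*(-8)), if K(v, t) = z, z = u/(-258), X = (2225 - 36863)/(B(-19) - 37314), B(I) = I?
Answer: -8936604/6085279 ≈ -1.4686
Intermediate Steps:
X = 34638/37333 (X = (2225 - 36863)/(-19 - 37314) = -34638/(-37333) = -34638*(-1/37333) = 34638/37333 ≈ 0.92781)
z = -163/258 (z = 163/(-258) = 163*(-1/258) = -163/258 ≈ -0.63178)
K(v, t) = -163/258
X/K(-149, 3 + (-2 - 1*2)*(-8)) = 34638/(37333*(-163/258)) = (34638/37333)*(-258/163) = -8936604/6085279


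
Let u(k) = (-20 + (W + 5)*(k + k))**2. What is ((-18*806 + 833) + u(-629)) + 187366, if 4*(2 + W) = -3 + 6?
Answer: 90470389/4 ≈ 2.2618e+7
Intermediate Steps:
W = -5/4 (W = -2 + (-3 + 6)/4 = -2 + (1/4)*3 = -2 + 3/4 = -5/4 ≈ -1.2500)
u(k) = (-20 + 15*k/2)**2 (u(k) = (-20 + (-5/4 + 5)*(k + k))**2 = (-20 + 15*(2*k)/4)**2 = (-20 + 15*k/2)**2)
((-18*806 + 833) + u(-629)) + 187366 = ((-18*806 + 833) + 25*(-8 + 3*(-629))**2/4) + 187366 = ((-14508 + 833) + 25*(-8 - 1887)**2/4) + 187366 = (-13675 + (25/4)*(-1895)**2) + 187366 = (-13675 + (25/4)*3591025) + 187366 = (-13675 + 89775625/4) + 187366 = 89720925/4 + 187366 = 90470389/4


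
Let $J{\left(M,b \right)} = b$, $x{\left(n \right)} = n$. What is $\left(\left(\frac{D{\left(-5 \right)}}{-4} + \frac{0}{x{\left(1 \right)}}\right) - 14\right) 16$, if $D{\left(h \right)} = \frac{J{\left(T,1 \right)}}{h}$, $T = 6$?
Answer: $- \frac{1116}{5} \approx -223.2$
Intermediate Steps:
$D{\left(h \right)} = \frac{1}{h}$ ($D{\left(h \right)} = 1 \frac{1}{h} = \frac{1}{h}$)
$\left(\left(\frac{D{\left(-5 \right)}}{-4} + \frac{0}{x{\left(1 \right)}}\right) - 14\right) 16 = \left(\left(\frac{1}{\left(-5\right) \left(-4\right)} + \frac{0}{1}\right) - 14\right) 16 = \left(\left(\left(- \frac{1}{5}\right) \left(- \frac{1}{4}\right) + 0 \cdot 1\right) - 14\right) 16 = \left(\left(\frac{1}{20} + 0\right) - 14\right) 16 = \left(\frac{1}{20} - 14\right) 16 = \left(- \frac{279}{20}\right) 16 = - \frac{1116}{5}$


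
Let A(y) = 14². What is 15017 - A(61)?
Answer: 14821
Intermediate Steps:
A(y) = 196
15017 - A(61) = 15017 - 1*196 = 15017 - 196 = 14821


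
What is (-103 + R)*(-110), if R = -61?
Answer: 18040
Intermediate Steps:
(-103 + R)*(-110) = (-103 - 61)*(-110) = -164*(-110) = 18040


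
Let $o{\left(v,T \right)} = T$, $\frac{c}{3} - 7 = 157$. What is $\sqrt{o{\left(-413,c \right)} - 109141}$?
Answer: $i \sqrt{108649} \approx 329.62 i$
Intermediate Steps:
$c = 492$ ($c = 21 + 3 \cdot 157 = 21 + 471 = 492$)
$\sqrt{o{\left(-413,c \right)} - 109141} = \sqrt{492 - 109141} = \sqrt{-108649} = i \sqrt{108649}$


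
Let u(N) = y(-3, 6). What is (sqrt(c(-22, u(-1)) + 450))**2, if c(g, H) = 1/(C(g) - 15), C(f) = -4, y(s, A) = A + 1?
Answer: 8549/19 ≈ 449.95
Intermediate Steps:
y(s, A) = 1 + A
u(N) = 7 (u(N) = 1 + 6 = 7)
c(g, H) = -1/19 (c(g, H) = 1/(-4 - 15) = 1/(-19) = -1/19)
(sqrt(c(-22, u(-1)) + 450))**2 = (sqrt(-1/19 + 450))**2 = (sqrt(8549/19))**2 = (sqrt(162431)/19)**2 = 8549/19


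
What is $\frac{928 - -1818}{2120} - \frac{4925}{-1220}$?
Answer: $\frac{172389}{32330} \approx 5.3322$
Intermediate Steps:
$\frac{928 - -1818}{2120} - \frac{4925}{-1220} = \left(928 + 1818\right) \frac{1}{2120} - - \frac{985}{244} = 2746 \cdot \frac{1}{2120} + \frac{985}{244} = \frac{1373}{1060} + \frac{985}{244} = \frac{172389}{32330}$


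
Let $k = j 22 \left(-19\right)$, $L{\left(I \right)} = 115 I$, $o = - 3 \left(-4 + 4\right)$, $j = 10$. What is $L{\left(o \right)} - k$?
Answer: $4180$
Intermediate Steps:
$o = 0$ ($o = \left(-3\right) 0 = 0$)
$k = -4180$ ($k = 10 \cdot 22 \left(-19\right) = 220 \left(-19\right) = -4180$)
$L{\left(o \right)} - k = 115 \cdot 0 - -4180 = 0 + 4180 = 4180$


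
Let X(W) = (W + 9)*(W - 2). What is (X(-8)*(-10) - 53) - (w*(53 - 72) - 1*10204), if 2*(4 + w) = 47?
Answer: 21243/2 ≈ 10622.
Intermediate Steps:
w = 39/2 (w = -4 + (½)*47 = -4 + 47/2 = 39/2 ≈ 19.500)
X(W) = (-2 + W)*(9 + W) (X(W) = (9 + W)*(-2 + W) = (-2 + W)*(9 + W))
(X(-8)*(-10) - 53) - (w*(53 - 72) - 1*10204) = ((-18 + (-8)² + 7*(-8))*(-10) - 53) - (39*(53 - 72)/2 - 1*10204) = ((-18 + 64 - 56)*(-10) - 53) - ((39/2)*(-19) - 10204) = (-10*(-10) - 53) - (-741/2 - 10204) = (100 - 53) - 1*(-21149/2) = 47 + 21149/2 = 21243/2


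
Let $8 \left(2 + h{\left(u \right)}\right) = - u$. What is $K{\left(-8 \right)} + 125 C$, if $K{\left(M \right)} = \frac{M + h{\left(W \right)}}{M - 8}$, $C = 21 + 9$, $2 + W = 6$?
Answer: $\frac{120021}{32} \approx 3750.7$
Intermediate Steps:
$W = 4$ ($W = -2 + 6 = 4$)
$h{\left(u \right)} = -2 - \frac{u}{8}$ ($h{\left(u \right)} = -2 + \frac{\left(-1\right) u}{8} = -2 - \frac{u}{8}$)
$C = 30$
$K{\left(M \right)} = \frac{- \frac{5}{2} + M}{-8 + M}$ ($K{\left(M \right)} = \frac{M - \frac{5}{2}}{M - 8} = \frac{M - \frac{5}{2}}{-8 + M} = \frac{- \frac{5}{2} + M}{-8 + M}$)
$K{\left(-8 \right)} + 125 C = \frac{- \frac{5}{2} - 8}{-8 - 8} + 125 \cdot 30 = \frac{1}{-16} \left(- \frac{21}{2}\right) + 3750 = \left(- \frac{1}{16}\right) \left(- \frac{21}{2}\right) + 3750 = \frac{21}{32} + 3750 = \frac{120021}{32}$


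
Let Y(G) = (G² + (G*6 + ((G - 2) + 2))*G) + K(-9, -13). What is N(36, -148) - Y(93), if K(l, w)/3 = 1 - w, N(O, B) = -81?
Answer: -69315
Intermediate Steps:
K(l, w) = 3 - 3*w (K(l, w) = 3*(1 - w) = 3 - 3*w)
Y(G) = 42 + 8*G² (Y(G) = (G² + (G*6 + ((G - 2) + 2))*G) + (3 - 3*(-13)) = (G² + (6*G + ((-2 + G) + 2))*G) + (3 + 39) = (G² + (6*G + G)*G) + 42 = (G² + (7*G)*G) + 42 = (G² + 7*G²) + 42 = 8*G² + 42 = 42 + 8*G²)
N(36, -148) - Y(93) = -81 - (42 + 8*93²) = -81 - (42 + 8*8649) = -81 - (42 + 69192) = -81 - 1*69234 = -81 - 69234 = -69315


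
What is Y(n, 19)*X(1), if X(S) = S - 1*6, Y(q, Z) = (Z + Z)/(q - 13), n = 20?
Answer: -190/7 ≈ -27.143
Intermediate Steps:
Y(q, Z) = 2*Z/(-13 + q) (Y(q, Z) = (2*Z)/(-13 + q) = 2*Z/(-13 + q))
X(S) = -6 + S (X(S) = S - 6 = -6 + S)
Y(n, 19)*X(1) = (2*19/(-13 + 20))*(-6 + 1) = (2*19/7)*(-5) = (2*19*(1/7))*(-5) = (38/7)*(-5) = -190/7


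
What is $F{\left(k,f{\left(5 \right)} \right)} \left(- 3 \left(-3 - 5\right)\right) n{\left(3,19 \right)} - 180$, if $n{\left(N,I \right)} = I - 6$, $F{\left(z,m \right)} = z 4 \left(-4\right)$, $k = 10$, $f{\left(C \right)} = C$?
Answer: $-50100$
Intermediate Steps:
$F{\left(z,m \right)} = - 16 z$ ($F{\left(z,m \right)} = 4 z \left(-4\right) = - 16 z$)
$n{\left(N,I \right)} = -6 + I$
$F{\left(k,f{\left(5 \right)} \right)} \left(- 3 \left(-3 - 5\right)\right) n{\left(3,19 \right)} - 180 = \left(-16\right) 10 \left(- 3 \left(-3 - 5\right)\right) \left(-6 + 19\right) - 180 = - 160 \left(\left(-3\right) \left(-8\right)\right) 13 - 180 = \left(-160\right) 24 \cdot 13 - 180 = \left(-3840\right) 13 - 180 = -49920 - 180 = -50100$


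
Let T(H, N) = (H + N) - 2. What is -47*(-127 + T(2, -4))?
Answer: 6157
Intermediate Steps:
T(H, N) = -2 + H + N
-47*(-127 + T(2, -4)) = -47*(-127 + (-2 + 2 - 4)) = -47*(-127 - 4) = -47*(-131) = 6157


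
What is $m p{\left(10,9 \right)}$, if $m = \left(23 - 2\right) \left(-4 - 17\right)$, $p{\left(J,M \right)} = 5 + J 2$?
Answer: $-11025$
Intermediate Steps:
$p{\left(J,M \right)} = 5 + 2 J$
$m = -441$ ($m = 21 \left(-21\right) = -441$)
$m p{\left(10,9 \right)} = - 441 \left(5 + 2 \cdot 10\right) = - 441 \left(5 + 20\right) = \left(-441\right) 25 = -11025$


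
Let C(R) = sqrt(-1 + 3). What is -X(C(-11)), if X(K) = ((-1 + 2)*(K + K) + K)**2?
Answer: -18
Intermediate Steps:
C(R) = sqrt(2)
X(K) = 9*K**2 (X(K) = (1*(2*K) + K)**2 = (2*K + K)**2 = (3*K)**2 = 9*K**2)
-X(C(-11)) = -9*(sqrt(2))**2 = -9*2 = -1*18 = -18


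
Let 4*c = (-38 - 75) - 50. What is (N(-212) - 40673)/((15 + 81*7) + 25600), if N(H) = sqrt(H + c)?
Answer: -40673/26182 + I*sqrt(1011)/52364 ≈ -1.5535 + 0.00060722*I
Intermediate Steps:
c = -163/4 (c = ((-38 - 75) - 50)/4 = (-113 - 50)/4 = (1/4)*(-163) = -163/4 ≈ -40.750)
N(H) = sqrt(-163/4 + H) (N(H) = sqrt(H - 163/4) = sqrt(-163/4 + H))
(N(-212) - 40673)/((15 + 81*7) + 25600) = (sqrt(-163 + 4*(-212))/2 - 40673)/((15 + 81*7) + 25600) = (sqrt(-163 - 848)/2 - 40673)/((15 + 567) + 25600) = (sqrt(-1011)/2 - 40673)/(582 + 25600) = ((I*sqrt(1011))/2 - 40673)/26182 = (I*sqrt(1011)/2 - 40673)*(1/26182) = (-40673 + I*sqrt(1011)/2)*(1/26182) = -40673/26182 + I*sqrt(1011)/52364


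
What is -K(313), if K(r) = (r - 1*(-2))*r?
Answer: -98595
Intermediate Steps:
K(r) = r*(2 + r) (K(r) = (r + 2)*r = (2 + r)*r = r*(2 + r))
-K(313) = -313*(2 + 313) = -313*315 = -1*98595 = -98595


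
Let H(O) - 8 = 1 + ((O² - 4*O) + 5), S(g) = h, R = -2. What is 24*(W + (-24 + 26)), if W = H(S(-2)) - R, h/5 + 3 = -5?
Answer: 42672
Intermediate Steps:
h = -40 (h = -15 + 5*(-5) = -15 - 25 = -40)
S(g) = -40
H(O) = 14 + O² - 4*O (H(O) = 8 + (1 + ((O² - 4*O) + 5)) = 8 + (1 + (5 + O² - 4*O)) = 8 + (6 + O² - 4*O) = 14 + O² - 4*O)
W = 1776 (W = (14 + (-40)² - 4*(-40)) - 1*(-2) = (14 + 1600 + 160) + 2 = 1774 + 2 = 1776)
24*(W + (-24 + 26)) = 24*(1776 + (-24 + 26)) = 24*(1776 + 2) = 24*1778 = 42672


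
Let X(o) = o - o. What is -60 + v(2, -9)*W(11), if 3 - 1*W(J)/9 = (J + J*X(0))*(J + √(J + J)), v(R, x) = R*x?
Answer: 19056 + 1782*√22 ≈ 27414.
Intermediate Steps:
X(o) = 0
W(J) = 27 - 9*J*(J + √2*√J) (W(J) = 27 - 9*(J + J*0)*(J + √(J + J)) = 27 - 9*(J + 0)*(J + √(2*J)) = 27 - 9*J*(J + √2*√J))
-60 + v(2, -9)*W(11) = -60 + (2*(-9))*(27 - 9*11² - 9*√2*11^(3/2)) = -60 - 18*(27 - 9*121 - 9*√2*11*√11) = -60 - 18*(27 - 1089 - 99*√22) = -60 - 18*(-1062 - 99*√22) = -60 + (19116 + 1782*√22) = 19056 + 1782*√22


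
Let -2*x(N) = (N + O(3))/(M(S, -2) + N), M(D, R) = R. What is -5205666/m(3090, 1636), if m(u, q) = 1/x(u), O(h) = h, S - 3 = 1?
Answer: 8050562469/3088 ≈ 2.6070e+6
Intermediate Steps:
S = 4 (S = 3 + 1 = 4)
x(N) = -(3 + N)/(2*(-2 + N)) (x(N) = -(N + 3)/(2*(-2 + N)) = -(3 + N)/(2*(-2 + N)))
m(u, q) = 2*(-2 + u)/(-3 - u) (m(u, q) = 1/((-3 - u)/(2*(-2 + u))) = 2*(-2 + u)/(-3 - u))
-5205666/m(3090, 1636) = -5205666*(3 + 3090)/(2*(2 - 1*3090)) = -5205666*3093/(2*(2 - 3090)) = -5205666/(2*(1/3093)*(-3088)) = -5205666/(-6176/3093) = -5205666*(-3093/6176) = 8050562469/3088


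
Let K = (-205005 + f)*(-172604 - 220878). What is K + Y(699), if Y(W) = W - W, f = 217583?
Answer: -4949216596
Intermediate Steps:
Y(W) = 0
K = -4949216596 (K = (-205005 + 217583)*(-172604 - 220878) = 12578*(-393482) = -4949216596)
K + Y(699) = -4949216596 + 0 = -4949216596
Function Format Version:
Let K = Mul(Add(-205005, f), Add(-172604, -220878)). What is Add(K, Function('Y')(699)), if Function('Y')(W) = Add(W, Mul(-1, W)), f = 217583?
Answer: -4949216596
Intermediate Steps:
Function('Y')(W) = 0
K = -4949216596 (K = Mul(Add(-205005, 217583), Add(-172604, -220878)) = Mul(12578, -393482) = -4949216596)
Add(K, Function('Y')(699)) = Add(-4949216596, 0) = -4949216596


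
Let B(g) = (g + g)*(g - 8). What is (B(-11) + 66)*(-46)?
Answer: -22264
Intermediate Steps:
B(g) = 2*g*(-8 + g) (B(g) = (2*g)*(-8 + g) = 2*g*(-8 + g))
(B(-11) + 66)*(-46) = (2*(-11)*(-8 - 11) + 66)*(-46) = (2*(-11)*(-19) + 66)*(-46) = (418 + 66)*(-46) = 484*(-46) = -22264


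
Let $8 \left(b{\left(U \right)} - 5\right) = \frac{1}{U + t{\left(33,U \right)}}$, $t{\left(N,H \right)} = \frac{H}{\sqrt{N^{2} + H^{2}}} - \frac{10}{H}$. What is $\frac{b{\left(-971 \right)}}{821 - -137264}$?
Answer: $\frac{3356261920239421703}{92692271994849520084132} + \frac{915498611 \sqrt{943930}}{926922719948495200841320} \approx 3.6209 \cdot 10^{-5}$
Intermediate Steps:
$t{\left(N,H \right)} = - \frac{10}{H} + \frac{H}{\sqrt{H^{2} + N^{2}}}$ ($t{\left(N,H \right)} = \frac{H}{\sqrt{H^{2} + N^{2}}} - \frac{10}{H} = - \frac{10}{H} + \frac{H}{\sqrt{H^{2} + N^{2}}}$)
$b{\left(U \right)} = 5 + \frac{1}{8 \left(U - \frac{10}{U} + \frac{U}{\sqrt{1089 + U^{2}}}\right)}$ ($b{\left(U \right)} = 5 + \frac{1}{8 \left(U + \left(- \frac{10}{U} + \frac{U}{\sqrt{U^{2} + 33^{2}}}\right)\right)} = 5 + \frac{1}{8 \left(U + \left(- \frac{10}{U} + \frac{U}{\sqrt{U^{2} + 1089}}\right)\right)} = 5 + \frac{1}{8 \left(U + \left(- \frac{10}{U} + \frac{U}{\sqrt{1089 + U^{2}}}\right)\right)} = 5 + \frac{1}{8 \left(U - \frac{10}{U} + \frac{U}{\sqrt{1089 + U^{2}}}\right)}$)
$\frac{b{\left(-971 \right)}}{821 - -137264} = \frac{\frac{1}{\left(-971\right)^{2} - 10 \sqrt{1089 + \left(-971\right)^{2}} + \left(-971\right)^{2} \sqrt{1089 + \left(-971\right)^{2}}} \left(- 50 \sqrt{1089 + \left(-971\right)^{2}} + 5 \left(-971\right)^{2} + \frac{1}{8} \left(-971\right) \sqrt{1089 + \left(-971\right)^{2}} \left(1 + 40 \left(-971\right)\right)\right)}{821 - -137264} = \frac{\frac{1}{942841 - 10 \sqrt{1089 + 942841} + 942841 \sqrt{1089 + 942841}} \left(- 50 \sqrt{1089 + 942841} + 5 \cdot 942841 + \frac{1}{8} \left(-971\right) \sqrt{1089 + 942841} \left(1 - 38840\right)\right)}{821 + 137264} = \frac{\frac{1}{942841 - 10 \sqrt{943930} + 942841 \sqrt{943930}} \left(- 50 \sqrt{943930} + 4714205 + \frac{1}{8} \left(-971\right) \sqrt{943930} \left(-38839\right)\right)}{138085} = \frac{- 50 \sqrt{943930} + 4714205 + \frac{37712669 \sqrt{943930}}{8}}{942841 + 942831 \sqrt{943930}} \cdot \frac{1}{138085} = \frac{4714205 + \frac{37712269 \sqrt{943930}}{8}}{942841 + 942831 \sqrt{943930}} \cdot \frac{1}{138085} = \frac{4714205 + \frac{37712269 \sqrt{943930}}{8}}{138085 \left(942841 + 942831 \sqrt{943930}\right)}$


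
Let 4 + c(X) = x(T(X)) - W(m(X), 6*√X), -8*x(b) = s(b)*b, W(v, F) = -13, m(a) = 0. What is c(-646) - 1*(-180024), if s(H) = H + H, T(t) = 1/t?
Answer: 300522605711/1669264 ≈ 1.8003e+5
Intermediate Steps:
s(H) = 2*H
x(b) = -b²/4 (x(b) = -2*b*b/8 = -b²/4)
c(X) = 9 - 1/(4*X²) (c(X) = -4 + (-1/(4*X²) - 1*(-13)) = -4 + (-1/(4*X²) + 13) = -4 + (13 - 1/(4*X²)) = 9 - 1/(4*X²))
c(-646) - 1*(-180024) = (9 - ¼/(-646)²) - 1*(-180024) = (9 - ¼*1/417316) + 180024 = (9 - 1/1669264) + 180024 = 15023375/1669264 + 180024 = 300522605711/1669264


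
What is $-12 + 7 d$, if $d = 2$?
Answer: $2$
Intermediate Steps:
$-12 + 7 d = -12 + 7 \cdot 2 = -12 + 14 = 2$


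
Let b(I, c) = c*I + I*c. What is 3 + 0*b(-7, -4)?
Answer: 3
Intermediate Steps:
b(I, c) = 2*I*c (b(I, c) = I*c + I*c = 2*I*c)
3 + 0*b(-7, -4) = 3 + 0*(2*(-7)*(-4)) = 3 + 0*56 = 3 + 0 = 3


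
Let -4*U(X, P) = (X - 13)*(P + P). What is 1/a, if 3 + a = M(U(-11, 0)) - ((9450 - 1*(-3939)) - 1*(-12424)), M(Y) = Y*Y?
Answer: -1/25816 ≈ -3.8736e-5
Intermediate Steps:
U(X, P) = -P*(-13 + X)/2 (U(X, P) = -(X - 13)*(P + P)/4 = -(-13 + X)*2*P/4 = -P*(-13 + X)/2)
M(Y) = Y²
a = -25816 (a = -3 + (((½)*0*(13 - 1*(-11)))² - ((9450 - 1*(-3939)) - 1*(-12424))) = -3 + (((½)*0*(13 + 11))² - ((9450 + 3939) + 12424)) = -3 + (((½)*0*24)² - (13389 + 12424)) = -3 + (0² - 1*25813) = -3 + (0 - 25813) = -3 - 25813 = -25816)
1/a = 1/(-25816) = -1/25816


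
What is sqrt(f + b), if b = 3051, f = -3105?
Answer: 3*I*sqrt(6) ≈ 7.3485*I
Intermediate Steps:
sqrt(f + b) = sqrt(-3105 + 3051) = sqrt(-54) = 3*I*sqrt(6)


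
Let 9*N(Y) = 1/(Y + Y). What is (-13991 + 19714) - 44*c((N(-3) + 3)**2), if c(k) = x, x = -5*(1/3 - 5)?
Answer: 14089/3 ≈ 4696.3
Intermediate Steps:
N(Y) = 1/(18*Y) (N(Y) = 1/(9*(Y + Y)) = 1/(9*((2*Y))) = (1/(2*Y))/9 = 1/(18*Y))
x = 70/3 (x = -5*(1/3 - 5) = -5*(-14/3) = 70/3 ≈ 23.333)
c(k) = 70/3
(-13991 + 19714) - 44*c((N(-3) + 3)**2) = (-13991 + 19714) - 44*70/3 = 5723 - 3080/3 = 14089/3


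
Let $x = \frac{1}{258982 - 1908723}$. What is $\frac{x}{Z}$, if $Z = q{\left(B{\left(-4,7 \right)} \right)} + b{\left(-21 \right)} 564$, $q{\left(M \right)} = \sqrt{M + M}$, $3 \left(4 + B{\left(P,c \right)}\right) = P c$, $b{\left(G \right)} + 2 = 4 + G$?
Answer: $\frac{8037}{142083138551392} + \frac{i \sqrt{15}}{142083138551392} \approx 5.6565 \cdot 10^{-11} + 2.7259 \cdot 10^{-14} i$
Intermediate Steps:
$b{\left(G \right)} = 2 + G$ ($b{\left(G \right)} = -2 + \left(4 + G\right) = 2 + G$)
$B{\left(P,c \right)} = -4 + \frac{P c}{3}$
$q{\left(M \right)} = \sqrt{2} \sqrt{M}$ ($q{\left(M \right)} = \sqrt{2 M} = \sqrt{2} \sqrt{M}$)
$x = - \frac{1}{1649741}$ ($x = \frac{1}{-1649741} = - \frac{1}{1649741} \approx -6.0616 \cdot 10^{-7}$)
$Z = -10716 + \frac{4 i \sqrt{15}}{3}$ ($Z = \sqrt{2} \sqrt{-4 + \frac{1}{3} \left(-4\right) 7} + \left(2 - 21\right) 564 = \sqrt{2} \sqrt{-4 - \frac{28}{3}} - 10716 = \sqrt{2} \sqrt{- \frac{40}{3}} - 10716 = \sqrt{2} \frac{2 i \sqrt{30}}{3} - 10716 = \frac{4 i \sqrt{15}}{3} - 10716 = -10716 + \frac{4 i \sqrt{15}}{3} \approx -10716.0 + 5.164 i$)
$\frac{x}{Z} = - \frac{1}{1649741 \left(-10716 + \frac{4 i \sqrt{15}}{3}\right)}$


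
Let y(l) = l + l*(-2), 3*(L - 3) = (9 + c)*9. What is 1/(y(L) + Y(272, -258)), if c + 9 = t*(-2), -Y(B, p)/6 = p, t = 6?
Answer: 1/1581 ≈ 0.00063251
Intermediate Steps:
Y(B, p) = -6*p
c = -21 (c = -9 + 6*(-2) = -9 - 12 = -21)
L = -33 (L = 3 + ((9 - 21)*9)/3 = 3 + (-12*9)/3 = 3 + (⅓)*(-108) = 3 - 36 = -33)
y(l) = -l (y(l) = l - 2*l = -l)
1/(y(L) + Y(272, -258)) = 1/(-1*(-33) - 6*(-258)) = 1/(33 + 1548) = 1/1581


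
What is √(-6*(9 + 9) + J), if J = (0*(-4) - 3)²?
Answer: 3*I*√11 ≈ 9.9499*I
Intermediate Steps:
J = 9 (J = (0 - 3)² = (-3)² = 9)
√(-6*(9 + 9) + J) = √(-6*(9 + 9) + 9) = √(-6*18 + 9) = √(-108 + 9) = √(-99) = 3*I*√11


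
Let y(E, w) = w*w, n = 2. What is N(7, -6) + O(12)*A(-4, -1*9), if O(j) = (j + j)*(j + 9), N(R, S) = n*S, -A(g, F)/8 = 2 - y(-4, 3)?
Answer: 28212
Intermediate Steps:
y(E, w) = w²
A(g, F) = 56 (A(g, F) = -8*(2 - 1*3²) = -8*(2 - 1*9) = -8*(2 - 9) = -8*(-7) = 56)
N(R, S) = 2*S
O(j) = 2*j*(9 + j) (O(j) = (2*j)*(9 + j) = 2*j*(9 + j))
N(7, -6) + O(12)*A(-4, -1*9) = 2*(-6) + (2*12*(9 + 12))*56 = -12 + (2*12*21)*56 = -12 + 504*56 = -12 + 28224 = 28212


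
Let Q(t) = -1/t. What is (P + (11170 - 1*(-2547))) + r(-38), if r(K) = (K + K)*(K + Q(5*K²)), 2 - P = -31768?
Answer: 4595626/95 ≈ 48375.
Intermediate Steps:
P = 31770 (P = 2 - 1*(-31768) = 2 + 31768 = 31770)
r(K) = 2*K*(K - 1/(5*K²)) (r(K) = (K + K)*(K - 1/(5*K²)) = (2*K)*(K - 1/(5*K²)) = 2*K*(K - 1/(5*K²)))
(P + (11170 - 1*(-2547))) + r(-38) = (31770 + (11170 - 1*(-2547))) + (⅖)*(-1 + 5*(-38)³)/(-38) = (31770 + (11170 + 2547)) + (⅖)*(-1/38)*(-1 + 5*(-54872)) = (31770 + 13717) + (⅖)*(-1/38)*(-1 - 274360) = 45487 + (⅖)*(-1/38)*(-274361) = 45487 + 274361/95 = 4595626/95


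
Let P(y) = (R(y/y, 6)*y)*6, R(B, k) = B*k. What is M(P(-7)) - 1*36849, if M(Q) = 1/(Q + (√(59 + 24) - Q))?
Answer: -36849 + √83/83 ≈ -36849.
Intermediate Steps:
P(y) = 36*y (P(y) = (((y/y)*6)*y)*6 = ((1*6)*y)*6 = (6*y)*6 = 36*y)
M(Q) = √83/83 (M(Q) = 1/(Q + (√83 - Q)) = 1/(√83) = √83/83)
M(P(-7)) - 1*36849 = √83/83 - 1*36849 = √83/83 - 36849 = -36849 + √83/83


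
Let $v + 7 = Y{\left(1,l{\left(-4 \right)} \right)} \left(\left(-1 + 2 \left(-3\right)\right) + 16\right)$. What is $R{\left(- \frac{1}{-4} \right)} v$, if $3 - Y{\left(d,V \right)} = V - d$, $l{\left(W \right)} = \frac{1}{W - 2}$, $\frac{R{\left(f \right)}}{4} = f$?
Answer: $\frac{61}{2} \approx 30.5$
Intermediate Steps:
$R{\left(f \right)} = 4 f$
$l{\left(W \right)} = \frac{1}{-2 + W}$
$Y{\left(d,V \right)} = 3 + d - V$ ($Y{\left(d,V \right)} = 3 - \left(V - d\right) = 3 + d - V$)
$v = \frac{61}{2}$ ($v = -7 + \left(3 + 1 - \frac{1}{-2 - 4}\right) \left(\left(-1 + 2 \left(-3\right)\right) + 16\right) = -7 + \left(3 + 1 - \frac{1}{-6}\right) \left(\left(-1 - 6\right) + 16\right) = -7 + \left(3 + 1 - - \frac{1}{6}\right) \left(-7 + 16\right) = -7 + \left(3 + 1 + \frac{1}{6}\right) 9 = -7 + \frac{25}{6} \cdot 9 = -7 + \frac{75}{2} = \frac{61}{2} \approx 30.5$)
$R{\left(- \frac{1}{-4} \right)} v = 4 \left(- \frac{1}{-4}\right) \frac{61}{2} = 4 \left(\left(-1\right) \left(- \frac{1}{4}\right)\right) \frac{61}{2} = 4 \cdot \frac{1}{4} \cdot \frac{61}{2} = 1 \cdot \frac{61}{2} = \frac{61}{2}$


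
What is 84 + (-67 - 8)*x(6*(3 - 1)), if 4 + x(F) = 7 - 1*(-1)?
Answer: -216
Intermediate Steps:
x(F) = 4 (x(F) = -4 + (7 - 1*(-1)) = -4 + (7 + 1) = -4 + 8 = 4)
84 + (-67 - 8)*x(6*(3 - 1)) = 84 + (-67 - 8)*4 = 84 - 75*4 = 84 - 300 = -216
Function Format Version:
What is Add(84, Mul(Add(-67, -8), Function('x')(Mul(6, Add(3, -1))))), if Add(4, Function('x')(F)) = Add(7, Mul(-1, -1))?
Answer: -216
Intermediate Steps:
Function('x')(F) = 4 (Function('x')(F) = Add(-4, Add(7, Mul(-1, -1))) = Add(-4, Add(7, 1)) = Add(-4, 8) = 4)
Add(84, Mul(Add(-67, -8), Function('x')(Mul(6, Add(3, -1))))) = Add(84, Mul(Add(-67, -8), 4)) = Add(84, Mul(-75, 4)) = Add(84, -300) = -216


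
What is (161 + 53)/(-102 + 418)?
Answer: 107/158 ≈ 0.67722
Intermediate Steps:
(161 + 53)/(-102 + 418) = 214/316 = 214*(1/316) = 107/158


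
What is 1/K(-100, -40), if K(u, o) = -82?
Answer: -1/82 ≈ -0.012195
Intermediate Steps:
1/K(-100, -40) = 1/(-82) = -1/82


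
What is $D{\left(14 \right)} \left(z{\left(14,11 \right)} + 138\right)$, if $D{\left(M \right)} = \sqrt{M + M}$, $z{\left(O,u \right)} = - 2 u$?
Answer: $232 \sqrt{7} \approx 613.81$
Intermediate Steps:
$D{\left(M \right)} = \sqrt{2} \sqrt{M}$ ($D{\left(M \right)} = \sqrt{2 M} = \sqrt{2} \sqrt{M}$)
$D{\left(14 \right)} \left(z{\left(14,11 \right)} + 138\right) = \sqrt{2} \sqrt{14} \left(\left(-2\right) 11 + 138\right) = 2 \sqrt{7} \left(-22 + 138\right) = 2 \sqrt{7} \cdot 116 = 232 \sqrt{7}$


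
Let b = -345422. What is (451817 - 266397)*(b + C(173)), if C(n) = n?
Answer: -64016069580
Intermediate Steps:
(451817 - 266397)*(b + C(173)) = (451817 - 266397)*(-345422 + 173) = 185420*(-345249) = -64016069580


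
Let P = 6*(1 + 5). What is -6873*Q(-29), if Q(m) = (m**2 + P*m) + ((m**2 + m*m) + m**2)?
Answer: -15945360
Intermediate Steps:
P = 36 (P = 6*6 = 36)
Q(m) = 4*m**2 + 36*m (Q(m) = (m**2 + 36*m) + ((m**2 + m*m) + m**2) = (m**2 + 36*m) + ((m**2 + m**2) + m**2) = (m**2 + 36*m) + (2*m**2 + m**2) = (m**2 + 36*m) + 3*m**2 = 4*m**2 + 36*m)
-6873*Q(-29) = -27492*(-29)*(9 - 29) = -27492*(-29)*(-20) = -6873*2320 = -15945360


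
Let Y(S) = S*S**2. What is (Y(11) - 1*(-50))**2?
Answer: 1907161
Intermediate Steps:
Y(S) = S**3
(Y(11) - 1*(-50))**2 = (11**3 - 1*(-50))**2 = (1331 + 50)**2 = 1381**2 = 1907161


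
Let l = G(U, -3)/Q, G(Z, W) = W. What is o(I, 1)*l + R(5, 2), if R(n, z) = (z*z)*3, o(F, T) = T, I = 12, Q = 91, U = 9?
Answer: 1089/91 ≈ 11.967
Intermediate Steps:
l = -3/91 ≈ -0.032967
R(n, z) = 3*z² (R(n, z) = z²*3 = 3*z²)
o(I, 1)*l + R(5, 2) = 1*(-3/91) + 3*2² = -3/91 + 3*4 = -3/91 + 12 = 1089/91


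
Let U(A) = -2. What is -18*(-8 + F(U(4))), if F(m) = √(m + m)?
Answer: 144 - 36*I ≈ 144.0 - 36.0*I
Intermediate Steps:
F(m) = √2*√m (F(m) = √(2*m) = √2*√m)
-18*(-8 + F(U(4))) = -18*(-8 + √2*√(-2)) = -18*(-8 + √2*(I*√2)) = -18*(-8 + 2*I) = 144 - 36*I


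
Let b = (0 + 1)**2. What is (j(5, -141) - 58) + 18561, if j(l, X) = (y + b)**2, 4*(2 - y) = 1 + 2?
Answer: 296129/16 ≈ 18508.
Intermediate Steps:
y = 5/4 (y = 2 - (1 + 2)/4 = 2 - 1/4*3 = 2 - 3/4 = 5/4 ≈ 1.2500)
b = 1 (b = 1**2 = 1)
j(l, X) = 81/16 (j(l, X) = (5/4 + 1)**2 = (9/4)**2 = 81/16)
(j(5, -141) - 58) + 18561 = (81/16 - 58) + 18561 = -847/16 + 18561 = 296129/16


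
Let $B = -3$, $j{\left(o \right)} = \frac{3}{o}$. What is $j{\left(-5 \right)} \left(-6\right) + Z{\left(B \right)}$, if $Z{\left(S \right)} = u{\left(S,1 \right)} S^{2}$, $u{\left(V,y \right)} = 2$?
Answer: $\frac{108}{5} \approx 21.6$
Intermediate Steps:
$Z{\left(S \right)} = 2 S^{2}$
$j{\left(-5 \right)} \left(-6\right) + Z{\left(B \right)} = \frac{3}{-5} \left(-6\right) + 2 \left(-3\right)^{2} = 3 \left(- \frac{1}{5}\right) \left(-6\right) + 2 \cdot 9 = \left(- \frac{3}{5}\right) \left(-6\right) + 18 = \frac{18}{5} + 18 = \frac{108}{5}$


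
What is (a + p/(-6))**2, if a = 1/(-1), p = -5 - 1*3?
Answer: 1/9 ≈ 0.11111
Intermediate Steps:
p = -8 (p = -5 - 3 = -8)
a = -1
(a + p/(-6))**2 = (-1 - 8/(-6))**2 = (-1 - 8*(-1/6))**2 = (-1 + 4/3)**2 = (1/3)**2 = 1/9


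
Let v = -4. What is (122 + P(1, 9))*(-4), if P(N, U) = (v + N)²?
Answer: -524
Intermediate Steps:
P(N, U) = (-4 + N)²
(122 + P(1, 9))*(-4) = (122 + (-4 + 1)²)*(-4) = (122 + (-3)²)*(-4) = (122 + 9)*(-4) = 131*(-4) = -524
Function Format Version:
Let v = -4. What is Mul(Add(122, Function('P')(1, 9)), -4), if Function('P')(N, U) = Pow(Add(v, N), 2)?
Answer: -524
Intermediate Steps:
Function('P')(N, U) = Pow(Add(-4, N), 2)
Mul(Add(122, Function('P')(1, 9)), -4) = Mul(Add(122, Pow(Add(-4, 1), 2)), -4) = Mul(Add(122, Pow(-3, 2)), -4) = Mul(Add(122, 9), -4) = Mul(131, -4) = -524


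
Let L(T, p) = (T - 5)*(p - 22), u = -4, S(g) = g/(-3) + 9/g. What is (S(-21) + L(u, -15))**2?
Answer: 5650129/49 ≈ 1.1531e+5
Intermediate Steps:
S(g) = 9/g - g/3 (S(g) = g*(-1/3) + 9/g = -g/3 + 9/g = 9/g - g/3)
L(T, p) = (-22 + p)*(-5 + T) (L(T, p) = (-5 + T)*(-22 + p) = (-22 + p)*(-5 + T))
(S(-21) + L(u, -15))**2 = ((9/(-21) - 1/3*(-21)) + (110 - 22*(-4) - 5*(-15) - 4*(-15)))**2 = ((9*(-1/21) + 7) + (110 + 88 + 75 + 60))**2 = ((-3/7 + 7) + 333)**2 = (46/7 + 333)**2 = (2377/7)**2 = 5650129/49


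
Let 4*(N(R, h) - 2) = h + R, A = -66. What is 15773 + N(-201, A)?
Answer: 62833/4 ≈ 15708.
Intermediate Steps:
N(R, h) = 2 + R/4 + h/4 (N(R, h) = 2 + (h + R)/4 = 2 + (R + h)/4 = 2 + (R/4 + h/4) = 2 + R/4 + h/4)
15773 + N(-201, A) = 15773 + (2 + (¼)*(-201) + (¼)*(-66)) = 15773 + (2 - 201/4 - 33/2) = 15773 - 259/4 = 62833/4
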